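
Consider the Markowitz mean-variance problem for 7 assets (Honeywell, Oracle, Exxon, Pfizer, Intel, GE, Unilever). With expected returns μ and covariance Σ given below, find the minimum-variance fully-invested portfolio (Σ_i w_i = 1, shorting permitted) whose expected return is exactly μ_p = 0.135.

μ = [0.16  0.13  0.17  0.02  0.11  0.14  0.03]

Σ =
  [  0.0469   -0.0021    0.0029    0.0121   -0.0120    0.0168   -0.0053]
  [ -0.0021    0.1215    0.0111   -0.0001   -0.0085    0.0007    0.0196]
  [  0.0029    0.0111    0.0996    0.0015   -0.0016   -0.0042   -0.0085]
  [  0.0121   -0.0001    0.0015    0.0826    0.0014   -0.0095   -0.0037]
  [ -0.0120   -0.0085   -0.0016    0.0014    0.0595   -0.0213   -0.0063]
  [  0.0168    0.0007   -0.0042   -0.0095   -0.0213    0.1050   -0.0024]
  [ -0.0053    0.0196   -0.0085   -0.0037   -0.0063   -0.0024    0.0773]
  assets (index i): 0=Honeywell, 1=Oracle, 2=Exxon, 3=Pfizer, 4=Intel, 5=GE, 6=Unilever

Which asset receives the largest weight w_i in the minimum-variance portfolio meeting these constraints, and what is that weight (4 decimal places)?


Honeywell (0.3156)

u=Σ⁻¹μ = [3.8624  1.0747  1.6707  -0.2018  3.4532  1.4774  0.8818]
v=Σ⁻¹𝟙 = [22.8222  6.8025  10.9716  10.4060  29.0945  13.5041  17.2716]
a=μᵀu=1.650809  b=𝟙ᵀu=12.218288  c=𝟙ᵀv=110.872501  D=ac−b²=33.742716
λ₁=(c·0.135−b)/D = (110.872501·0.135−12.218288)/33.742716 = 0.081484
λ₂=(a−b·0.135)/D = (1.650809−12.218288·0.135)/33.742716 = 0.000040
w* = 0.081484·u + 0.000040·v:
  w_0 = 0.081484·3.8624 + 0.000040·22.8222 = 0.3156  (Honeywell)
  w_1 = 0.081484·1.0747 + 0.000040·6.8025 = 0.0878  (Oracle)
  w_2 = 0.081484·1.6707 + 0.000040·10.9716 = 0.1366  (Exxon)
  w_3 = 0.081484·-0.2018 + 0.000040·10.4060 = -0.0160  (Pfizer)
  w_4 = 0.081484·3.4532 + 0.000040·29.0945 = 0.2825  (Intel)
  w_5 = 0.081484·1.4774 + 0.000040·13.5041 = 0.1209  (GE)
  w_6 = 0.081484·0.8818 + 0.000040·17.2716 = 0.0725  (Unilever)
Σw_i=1.0000  μᵀw=0.1350
σ²=wᵀΣw=λ₁·μ_p+λ₂ = 0.081484·0.135 + 0.000040 = 0.011040 ≈ 0.0110


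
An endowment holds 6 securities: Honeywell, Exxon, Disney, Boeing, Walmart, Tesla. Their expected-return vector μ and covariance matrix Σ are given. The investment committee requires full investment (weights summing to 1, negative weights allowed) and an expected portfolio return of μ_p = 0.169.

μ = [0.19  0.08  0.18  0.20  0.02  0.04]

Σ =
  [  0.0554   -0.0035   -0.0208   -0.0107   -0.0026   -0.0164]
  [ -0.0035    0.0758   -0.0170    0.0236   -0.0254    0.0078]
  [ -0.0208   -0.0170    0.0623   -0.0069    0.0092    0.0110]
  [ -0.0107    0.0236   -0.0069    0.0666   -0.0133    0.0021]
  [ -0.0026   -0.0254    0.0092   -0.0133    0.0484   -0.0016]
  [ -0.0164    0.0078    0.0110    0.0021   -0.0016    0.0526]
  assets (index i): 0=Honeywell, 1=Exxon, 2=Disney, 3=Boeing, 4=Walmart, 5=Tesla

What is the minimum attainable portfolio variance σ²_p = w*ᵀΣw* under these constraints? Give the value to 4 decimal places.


0.0084

g=Σ⁻¹μ = [7.0301  1.7712  5.6854  4.4303  1.9028  1.3817]
h=Σ⁻¹𝟙 = [44.1343  25.1060  30.6266  23.1508  37.5033  22.8607]
a=μᵀg=3.480164  b=𝟙ᵀg=22.201461  c=𝟙ᵀh=183.381789  D=ac−b²=145.293926
λ₁=(c·0.169−b)/D = (183.381789·0.169−22.201461)/145.293926 = 0.060498
λ₂=(a−b·0.169)/D = (3.480164−22.201461·0.169)/145.293926 = -0.001871
w* = 0.060498·g + -0.001871·h:
  w_0 = 0.060498·7.0301 + -0.001871·44.1343 = 0.3427  (Honeywell)
  w_1 = 0.060498·1.7712 + -0.001871·25.1060 = 0.0602  (Exxon)
  w_2 = 0.060498·5.6854 + -0.001871·30.6266 = 0.2866  (Disney)
  w_3 = 0.060498·4.4303 + -0.001871·23.1508 = 0.2247  (Boeing)
  w_4 = 0.060498·1.9028 + -0.001871·37.5033 = 0.0449  (Walmart)
  w_5 = 0.060498·1.3817 + -0.001871·22.8607 = 0.0408  (Tesla)
Σw_i=1.0000  μᵀw=0.1690
σ²=wᵀΣw=λ₁·μ_p+λ₂ = 0.060498·0.169 + -0.001871 = 0.008353 ≈ 0.0084


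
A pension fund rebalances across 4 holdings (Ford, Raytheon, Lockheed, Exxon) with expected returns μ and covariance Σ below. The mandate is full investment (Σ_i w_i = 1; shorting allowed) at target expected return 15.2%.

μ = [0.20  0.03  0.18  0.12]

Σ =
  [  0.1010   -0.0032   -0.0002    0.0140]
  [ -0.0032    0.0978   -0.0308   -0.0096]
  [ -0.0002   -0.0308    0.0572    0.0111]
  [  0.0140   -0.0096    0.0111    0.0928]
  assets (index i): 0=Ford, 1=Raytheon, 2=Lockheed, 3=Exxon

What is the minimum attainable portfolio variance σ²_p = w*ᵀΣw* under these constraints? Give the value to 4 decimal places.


g=Σ⁻¹μ = [1.9433  1.6734  3.9180  0.7044]
h=Σ⁻¹𝟙 = [9.4386  19.6939  26.5255  8.2165]
a=μᵀg=1.228635  b=𝟙ᵀg=8.239096  c=𝟙ᵀh=63.874462  D=ac−b²=10.595717
λ₁=(c·0.152−b)/D = (63.874462·0.152−8.239096)/10.595717 = 0.138719
λ₂=(a−b·0.152)/D = (1.228635−8.239096·0.152)/10.595717 = -0.002237
w* = 0.138719·g + -0.002237·h:
  w_0 = 0.138719·1.9433 + -0.002237·9.4386 = 0.2485  (Ford)
  w_1 = 0.138719·1.6734 + -0.002237·19.6939 = 0.1881  (Raytheon)
  w_2 = 0.138719·3.9180 + -0.002237·26.5255 = 0.4841  (Lockheed)
  w_3 = 0.138719·0.7044 + -0.002237·8.2165 = 0.0793  (Exxon)
Σw_i=1.0000  μᵀw=0.1520
σ²=wᵀΣw=λ₁·μ_p+λ₂ = 0.138719·0.152 + -0.002237 = 0.018848 ≈ 0.0188

0.0188


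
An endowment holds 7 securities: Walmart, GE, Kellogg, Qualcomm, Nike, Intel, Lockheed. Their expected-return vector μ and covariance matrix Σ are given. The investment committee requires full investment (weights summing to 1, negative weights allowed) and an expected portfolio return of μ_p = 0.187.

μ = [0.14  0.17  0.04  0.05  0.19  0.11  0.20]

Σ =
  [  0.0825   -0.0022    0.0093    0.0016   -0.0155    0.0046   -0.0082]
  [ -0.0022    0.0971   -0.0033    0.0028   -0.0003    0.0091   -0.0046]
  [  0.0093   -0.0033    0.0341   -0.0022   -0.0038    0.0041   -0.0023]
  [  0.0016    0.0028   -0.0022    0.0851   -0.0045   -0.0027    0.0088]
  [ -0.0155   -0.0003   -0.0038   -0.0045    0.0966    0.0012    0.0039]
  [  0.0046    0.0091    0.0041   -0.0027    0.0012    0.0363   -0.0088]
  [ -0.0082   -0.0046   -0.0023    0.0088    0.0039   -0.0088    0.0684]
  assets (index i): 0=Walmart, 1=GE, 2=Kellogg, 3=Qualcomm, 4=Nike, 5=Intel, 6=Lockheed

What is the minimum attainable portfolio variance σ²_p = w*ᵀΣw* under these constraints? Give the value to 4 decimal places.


g=Σ⁻¹μ = [2.2349  1.7115  0.8722  0.3568  2.2005  3.0352  3.5555]
h=Σ⁻¹𝟙 = [11.9200  9.7066  27.3824  11.4692  12.8351  25.4718  18.6921]
a=μᵀg=2.119644  b=𝟙ᵀg=13.966660  c=𝟙ᵀh=117.477172  D=ac−b²=53.942180
λ₁=(c·0.187−b)/D = (117.477172·0.187−13.966660)/53.942180 = 0.148336
λ₂=(a−b·0.187)/D = (2.119644−13.966660·0.187)/53.942180 = -0.009123
w* = 0.148336·g + -0.009123·h:
  w_0 = 0.148336·2.2349 + -0.009123·11.9200 = 0.2228  (Walmart)
  w_1 = 0.148336·1.7115 + -0.009123·9.7066 = 0.1653  (GE)
  w_2 = 0.148336·0.8722 + -0.009123·27.3824 = -0.1204  (Kellogg)
  w_3 = 0.148336·0.3568 + -0.009123·11.4692 = -0.0517  (Qualcomm)
  w_4 = 0.148336·2.2005 + -0.009123·12.8351 = 0.2093  (Nike)
  w_5 = 0.148336·3.0352 + -0.009123·25.4718 = 0.2179  (Intel)
  w_6 = 0.148336·3.5555 + -0.009123·18.6921 = 0.3569  (Lockheed)
Σw_i=1.0000  μᵀw=0.1870
σ²=wᵀΣw=λ₁·μ_p+λ₂ = 0.148336·0.187 + -0.009123 = 0.018616 ≈ 0.0186

0.0186


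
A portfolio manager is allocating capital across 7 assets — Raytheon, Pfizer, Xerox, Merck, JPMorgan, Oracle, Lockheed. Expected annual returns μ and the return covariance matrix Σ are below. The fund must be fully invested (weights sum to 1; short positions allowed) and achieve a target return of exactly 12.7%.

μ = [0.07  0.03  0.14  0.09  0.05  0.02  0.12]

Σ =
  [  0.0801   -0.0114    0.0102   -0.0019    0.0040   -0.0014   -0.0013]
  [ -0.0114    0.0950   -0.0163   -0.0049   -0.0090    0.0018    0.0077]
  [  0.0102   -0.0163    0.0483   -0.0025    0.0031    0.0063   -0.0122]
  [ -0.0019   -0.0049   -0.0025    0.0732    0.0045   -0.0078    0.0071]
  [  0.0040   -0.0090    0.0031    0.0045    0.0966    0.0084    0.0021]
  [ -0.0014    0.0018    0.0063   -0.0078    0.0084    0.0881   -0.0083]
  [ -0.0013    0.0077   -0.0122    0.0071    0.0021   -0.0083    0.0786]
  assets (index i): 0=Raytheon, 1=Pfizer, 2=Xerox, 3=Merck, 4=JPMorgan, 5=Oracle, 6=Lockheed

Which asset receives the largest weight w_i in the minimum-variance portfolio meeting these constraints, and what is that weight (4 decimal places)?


Xerox (0.5590)

u=Σ⁻¹μ = [0.5984  0.9416  3.5842  1.2479  0.3471  0.2175  1.9017]
v=Σ⁻¹𝟙 = [11.8689  16.6423  26.3644  15.2055  8.5526  11.2549  14.9672]
a=μᵀu=0.934143  b=𝟙ᵀu=8.838406  c=𝟙ᵀv=104.855855  D=ac−b²=19.832892
λ₁=(c·0.127−b)/D = (104.855855·0.127−8.838406)/19.832892 = 0.225801
λ₂=(a−b·0.127)/D = (0.934143−8.838406·0.127)/19.832892 = -0.009496
w* = 0.225801·u + -0.009496·v:
  w_0 = 0.225801·0.5984 + -0.009496·11.8689 = 0.0224  (Raytheon)
  w_1 = 0.225801·0.9416 + -0.009496·16.6423 = 0.0546  (Pfizer)
  w_2 = 0.225801·3.5842 + -0.009496·26.3644 = 0.5590  (Xerox)
  w_3 = 0.225801·1.2479 + -0.009496·15.2055 = 0.1374  (Merck)
  w_4 = 0.225801·0.3471 + -0.009496·8.5526 = -0.0028  (JPMorgan)
  w_5 = 0.225801·0.2175 + -0.009496·11.2549 = -0.0578  (Oracle)
  w_6 = 0.225801·1.9017 + -0.009496·14.9672 = 0.2873  (Lockheed)
Σw_i=1.0000  μᵀw=0.1270
σ²=wᵀΣw=λ₁·μ_p+λ₂ = 0.225801·0.127 + -0.009496 = 0.019181 ≈ 0.0192


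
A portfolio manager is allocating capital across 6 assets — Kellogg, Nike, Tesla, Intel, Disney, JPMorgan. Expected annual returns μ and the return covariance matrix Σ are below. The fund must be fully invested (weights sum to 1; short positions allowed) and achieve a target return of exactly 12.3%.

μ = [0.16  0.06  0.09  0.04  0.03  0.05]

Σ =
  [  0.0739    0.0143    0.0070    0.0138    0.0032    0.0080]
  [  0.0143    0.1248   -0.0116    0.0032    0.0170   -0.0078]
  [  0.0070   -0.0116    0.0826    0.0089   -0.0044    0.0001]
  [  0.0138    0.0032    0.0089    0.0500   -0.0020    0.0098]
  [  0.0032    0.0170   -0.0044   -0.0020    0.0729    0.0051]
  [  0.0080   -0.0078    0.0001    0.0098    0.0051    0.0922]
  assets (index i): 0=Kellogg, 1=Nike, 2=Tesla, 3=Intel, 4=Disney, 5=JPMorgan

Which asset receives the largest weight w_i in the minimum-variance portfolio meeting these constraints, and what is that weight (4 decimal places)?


x=Σ⁻¹μ = [1.9533  0.3344  0.9855  -0.0001  0.2804  0.3845]
y=Σ⁻¹𝟙 = [6.9739  6.7778  11.5626  14.3925  12.3225  8.5903]
a=μᵀx=0.448918  b=𝟙ᵀx=3.938011  c=𝟙ᵀy=60.619581  D=ac−b²=11.705295
λ₁=(c·0.123−b)/D = (60.619581·0.123−3.938011)/11.705295 = 0.300565
λ₂=(a−b·0.123)/D = (0.448918−3.938011·0.123)/11.705295 = -0.003029
w* = 0.300565·x + -0.003029·y:
  w_0 = 0.300565·1.9533 + -0.003029·6.9739 = 0.5660  (Kellogg)
  w_1 = 0.300565·0.3344 + -0.003029·6.7778 = 0.0800  (Nike)
  w_2 = 0.300565·0.9855 + -0.003029·11.5626 = 0.2612  (Tesla)
  w_3 = 0.300565·-0.0001 + -0.003029·14.3925 = -0.0436  (Intel)
  w_4 = 0.300565·0.2804 + -0.003029·12.3225 = 0.0469  (Disney)
  w_5 = 0.300565·0.3845 + -0.003029·8.5903 = 0.0896  (JPMorgan)
Σw_i=1.0000  μᵀw=0.1230
σ²=wᵀΣw=λ₁·μ_p+λ₂ = 0.300565·0.123 + -0.003029 = 0.033940 ≈ 0.0339

Kellogg (0.5660)


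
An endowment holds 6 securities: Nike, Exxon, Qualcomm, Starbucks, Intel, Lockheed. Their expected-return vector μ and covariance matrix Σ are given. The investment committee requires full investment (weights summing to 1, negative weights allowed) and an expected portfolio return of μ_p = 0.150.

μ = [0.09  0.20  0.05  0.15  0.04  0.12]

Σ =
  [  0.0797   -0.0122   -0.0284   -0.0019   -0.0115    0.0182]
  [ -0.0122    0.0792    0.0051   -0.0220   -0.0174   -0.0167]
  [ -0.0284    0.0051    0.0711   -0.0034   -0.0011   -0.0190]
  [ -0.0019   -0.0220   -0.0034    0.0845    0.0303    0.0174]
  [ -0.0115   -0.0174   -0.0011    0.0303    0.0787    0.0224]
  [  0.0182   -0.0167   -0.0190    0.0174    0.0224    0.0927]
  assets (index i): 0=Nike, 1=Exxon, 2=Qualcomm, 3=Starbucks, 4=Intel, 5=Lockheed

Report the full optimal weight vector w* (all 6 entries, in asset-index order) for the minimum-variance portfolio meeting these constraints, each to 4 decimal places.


p=Σ⁻¹μ = [2.1364  3.7926  1.7758  2.4775  0.3384  1.3755]
q=Σ⁻¹𝟙 = [25.6352  23.5456  25.9657  12.4203  14.5430  9.4728]
a=μᵀp=1.589785  b=𝟙ᵀp=11.896074  c=𝟙ᵀq=111.582623  D=ac−b²=35.875804
λ₁=(c·0.150−b)/D = (111.582623·0.150−11.896074)/35.875804 = 0.134947
λ₂=(a−b·0.150)/D = (1.589785−11.896074·0.150)/35.875804 = -0.005425
w* = 0.134947·p + -0.005425·q:
  w_0 = 0.134947·2.1364 + -0.005425·25.6352 = 0.1492  (Nike)
  w_1 = 0.134947·3.7926 + -0.005425·23.5456 = 0.3841  (Exxon)
  w_2 = 0.134947·1.7758 + -0.005425·25.9657 = 0.0988  (Qualcomm)
  w_3 = 0.134947·2.4775 + -0.005425·12.4203 = 0.2669  (Starbucks)
  w_4 = 0.134947·0.3384 + -0.005425·14.5430 = -0.0332  (Intel)
  w_5 = 0.134947·1.3755 + -0.005425·9.4728 = 0.1342  (Lockheed)
Σw_i=1.0000  μᵀw=0.1500
σ²=wᵀΣw=λ₁·μ_p+λ₂ = 0.134947·0.150 + -0.005425 = 0.014817 ≈ 0.0148

0.1492  0.3841  0.0988  0.2669  -0.0332  0.1342


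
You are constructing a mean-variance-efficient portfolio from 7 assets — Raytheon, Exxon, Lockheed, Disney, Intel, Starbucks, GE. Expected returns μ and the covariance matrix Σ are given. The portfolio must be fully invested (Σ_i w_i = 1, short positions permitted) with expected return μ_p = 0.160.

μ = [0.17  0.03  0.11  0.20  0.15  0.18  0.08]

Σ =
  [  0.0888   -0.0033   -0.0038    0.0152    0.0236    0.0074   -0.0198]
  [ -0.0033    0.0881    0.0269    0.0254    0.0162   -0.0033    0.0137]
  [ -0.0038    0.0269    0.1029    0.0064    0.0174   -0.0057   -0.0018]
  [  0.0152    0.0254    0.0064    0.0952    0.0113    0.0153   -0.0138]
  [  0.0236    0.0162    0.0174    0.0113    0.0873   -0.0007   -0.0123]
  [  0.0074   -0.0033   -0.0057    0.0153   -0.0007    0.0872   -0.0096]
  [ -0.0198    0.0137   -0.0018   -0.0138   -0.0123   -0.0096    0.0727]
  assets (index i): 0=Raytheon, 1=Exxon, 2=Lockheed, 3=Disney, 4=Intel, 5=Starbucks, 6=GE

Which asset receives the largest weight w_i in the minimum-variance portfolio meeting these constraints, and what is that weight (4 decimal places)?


g=Σ⁻¹μ = [1.6550  -1.1323  1.2244  1.9700  1.3712  1.9185  2.6542]
h=Σ⁻¹𝟙 = [12.0029  2.6963  8.6717  7.4247  8.0939  12.2057  21.1213]
a=μᵀg=1.539426  b=𝟙ᵀg=9.661035  c=𝟙ᵀh=72.216589  D=ac−b²=17.836518
λ₁=(c·0.160−b)/D = (72.216589·0.160−9.661035)/17.836518 = 0.106165
λ₂=(a−b·0.160)/D = (1.539426−9.661035·0.160)/17.836518 = -0.000355
w* = 0.106165·g + -0.000355·h:
  w_0 = 0.106165·1.6550 + -0.000355·12.0029 = 0.1714  (Raytheon)
  w_1 = 0.106165·-1.1323 + -0.000355·2.6963 = -0.1212  (Exxon)
  w_2 = 0.106165·1.2244 + -0.000355·8.6717 = 0.1269  (Lockheed)
  w_3 = 0.106165·1.9700 + -0.000355·7.4247 = 0.2065  (Disney)
  w_4 = 0.106165·1.3712 + -0.000355·8.0939 = 0.1427  (Intel)
  w_5 = 0.106165·1.9185 + -0.000355·12.2057 = 0.1993  (Starbucks)
  w_6 = 0.106165·2.6542 + -0.000355·21.1213 = 0.2743  (GE)
Σw_i=1.0000  μᵀw=0.1600
σ²=wᵀΣw=λ₁·μ_p+λ₂ = 0.106165·0.160 + -0.000355 = 0.016631 ≈ 0.0166

GE (0.2743)


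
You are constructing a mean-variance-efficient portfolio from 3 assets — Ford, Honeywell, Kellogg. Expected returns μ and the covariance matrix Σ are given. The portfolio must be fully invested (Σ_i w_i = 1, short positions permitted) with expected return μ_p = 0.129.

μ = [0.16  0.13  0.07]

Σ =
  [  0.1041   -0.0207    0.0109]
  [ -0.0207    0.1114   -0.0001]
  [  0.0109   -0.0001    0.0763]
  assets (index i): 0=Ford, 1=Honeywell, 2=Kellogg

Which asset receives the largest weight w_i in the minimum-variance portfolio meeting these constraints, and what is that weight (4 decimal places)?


Ford (0.4114)

u=Σ⁻¹μ = [1.7645  1.4954  0.6673]
v=Σ⁻¹𝟙 = [10.5679  10.9508  11.6108]
a=μᵀu=0.523435  b=𝟙ᵀu=3.927230  c=𝟙ᵀv=33.129541  D=ac−b²=1.918014
λ₁=(c·0.129−b)/D = (33.129541·0.129−3.927230)/1.918014 = 0.180645
λ₂=(a−b·0.129)/D = (0.523435−3.927230·0.129)/1.918014 = 0.008771
w* = 0.180645·u + 0.008771·v:
  w_0 = 0.180645·1.7645 + 0.008771·10.5679 = 0.4114  (Ford)
  w_1 = 0.180645·1.4954 + 0.008771·10.9508 = 0.3662  (Honeywell)
  w_2 = 0.180645·0.6673 + 0.008771·11.6108 = 0.2224  (Kellogg)
Σw_i=1.0000  μᵀw=0.1290
σ²=wᵀΣw=λ₁·μ_p+λ₂ = 0.180645·0.129 + 0.008771 = 0.032074 ≈ 0.0321


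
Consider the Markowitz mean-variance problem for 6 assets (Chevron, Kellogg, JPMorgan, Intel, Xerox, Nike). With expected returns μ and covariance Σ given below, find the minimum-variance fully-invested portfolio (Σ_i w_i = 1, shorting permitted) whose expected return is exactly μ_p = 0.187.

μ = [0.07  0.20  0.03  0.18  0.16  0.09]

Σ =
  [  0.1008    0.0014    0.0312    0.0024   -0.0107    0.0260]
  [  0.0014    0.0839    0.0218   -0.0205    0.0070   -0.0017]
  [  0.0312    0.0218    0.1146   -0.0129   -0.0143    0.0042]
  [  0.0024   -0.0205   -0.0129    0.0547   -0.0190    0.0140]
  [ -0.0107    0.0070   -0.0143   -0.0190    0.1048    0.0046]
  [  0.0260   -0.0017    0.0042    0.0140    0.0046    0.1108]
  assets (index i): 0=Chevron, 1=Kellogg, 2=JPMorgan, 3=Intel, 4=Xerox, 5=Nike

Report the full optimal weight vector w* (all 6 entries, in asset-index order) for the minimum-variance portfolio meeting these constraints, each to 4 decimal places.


0.0348  0.3395  -0.0308  0.4961  0.1980  -0.0376

g=Σ⁻¹μ = [0.6927  3.4200  0.3459  5.4896  2.4161  -0.1048]
h=Σ⁻¹𝟙 = [7.1317  15.6822  9.1672  30.8616  15.9509  2.6832]
a=μᵀg=2.108126  b=𝟙ᵀg=12.259388  c=𝟙ᵀh=81.476740  D=ac−b²=21.470616
λ₁=(c·0.187−b)/D = (81.476740·0.187−12.259388)/21.470616 = 0.138644
λ₂=(a−b·0.187)/D = (2.108126−12.259388·0.187)/21.470616 = -0.008588
w* = 0.138644·g + -0.008588·h:
  w_0 = 0.138644·0.6927 + -0.008588·7.1317 = 0.0348  (Chevron)
  w_1 = 0.138644·3.4200 + -0.008588·15.6822 = 0.3395  (Kellogg)
  w_2 = 0.138644·0.3459 + -0.008588·9.1672 = -0.0308  (JPMorgan)
  w_3 = 0.138644·5.4896 + -0.008588·30.8616 = 0.4961  (Intel)
  w_4 = 0.138644·2.4161 + -0.008588·15.9509 = 0.1980  (Xerox)
  w_5 = 0.138644·-0.1048 + -0.008588·2.6832 = -0.0376  (Nike)
Σw_i=1.0000  μᵀw=0.1870
σ²=wᵀΣw=λ₁·μ_p+λ₂ = 0.138644·0.187 + -0.008588 = 0.017339 ≈ 0.0173


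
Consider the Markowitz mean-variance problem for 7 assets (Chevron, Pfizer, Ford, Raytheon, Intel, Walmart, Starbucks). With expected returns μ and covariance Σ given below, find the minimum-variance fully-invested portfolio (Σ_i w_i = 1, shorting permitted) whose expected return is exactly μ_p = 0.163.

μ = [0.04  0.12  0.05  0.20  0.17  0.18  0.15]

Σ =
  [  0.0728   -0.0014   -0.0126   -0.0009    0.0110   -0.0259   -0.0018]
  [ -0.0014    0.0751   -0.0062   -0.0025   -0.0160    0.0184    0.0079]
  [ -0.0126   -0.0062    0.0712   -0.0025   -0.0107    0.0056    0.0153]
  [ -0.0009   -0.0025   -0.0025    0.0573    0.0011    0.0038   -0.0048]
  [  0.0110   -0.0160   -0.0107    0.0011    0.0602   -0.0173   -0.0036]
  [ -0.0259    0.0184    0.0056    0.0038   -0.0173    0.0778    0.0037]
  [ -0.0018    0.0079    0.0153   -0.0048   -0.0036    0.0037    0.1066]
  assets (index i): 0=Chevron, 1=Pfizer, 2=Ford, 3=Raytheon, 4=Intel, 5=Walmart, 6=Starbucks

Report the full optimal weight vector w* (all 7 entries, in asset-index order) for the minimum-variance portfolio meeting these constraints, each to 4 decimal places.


0.0342  0.1095  0.0387  0.2510  0.2811  0.1917  0.0938

p=Σ⁻¹μ = [1.2925  1.8924  1.3398  3.4879  4.1748  2.8963  1.2939]
q=Σ⁻¹𝟙 = [20.8569  16.2756  20.8387  18.1762  26.3842  19.1137  6.5820]
a=μᵀp=2.468502  b=𝟙ᵀp=16.377597  c=𝟙ᵀq=128.227216  D=ac−b²=48.303513
λ₁=(c·0.163−b)/D = (128.227216·0.163−16.377597)/48.303513 = 0.093646
λ₂=(a−b·0.163)/D = (2.468502−16.377597·0.163)/48.303513 = -0.004162
w* = 0.093646·p + -0.004162·q:
  w_0 = 0.093646·1.2925 + -0.004162·20.8569 = 0.0342  (Chevron)
  w_1 = 0.093646·1.8924 + -0.004162·16.2756 = 0.1095  (Pfizer)
  w_2 = 0.093646·1.3398 + -0.004162·20.8387 = 0.0387  (Ford)
  w_3 = 0.093646·3.4879 + -0.004162·18.1762 = 0.2510  (Raytheon)
  w_4 = 0.093646·4.1748 + -0.004162·26.3842 = 0.2811  (Intel)
  w_5 = 0.093646·2.8963 + -0.004162·19.1137 = 0.1917  (Walmart)
  w_6 = 0.093646·1.2939 + -0.004162·6.5820 = 0.0938  (Starbucks)
Σw_i=1.0000  μᵀw=0.1630
σ²=wᵀΣw=λ₁·μ_p+λ₂ = 0.093646·0.163 + -0.004162 = 0.011102 ≈ 0.0111


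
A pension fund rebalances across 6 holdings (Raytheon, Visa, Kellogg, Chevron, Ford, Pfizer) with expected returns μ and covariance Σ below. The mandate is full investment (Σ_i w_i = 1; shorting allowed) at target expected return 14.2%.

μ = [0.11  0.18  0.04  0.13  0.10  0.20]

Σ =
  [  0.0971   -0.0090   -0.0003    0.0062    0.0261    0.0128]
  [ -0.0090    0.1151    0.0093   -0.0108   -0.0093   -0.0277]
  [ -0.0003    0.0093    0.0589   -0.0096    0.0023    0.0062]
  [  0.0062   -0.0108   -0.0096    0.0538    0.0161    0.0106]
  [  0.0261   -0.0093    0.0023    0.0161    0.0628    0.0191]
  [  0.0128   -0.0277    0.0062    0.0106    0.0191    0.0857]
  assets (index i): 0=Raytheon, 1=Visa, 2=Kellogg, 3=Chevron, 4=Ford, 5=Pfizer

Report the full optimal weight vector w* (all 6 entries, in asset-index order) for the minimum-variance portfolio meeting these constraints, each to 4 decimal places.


0.0963  0.2313  0.1308  0.2654  0.0521  0.2241

p=Σ⁻¹μ = [0.8096  2.4673  0.3814  2.3009  0.2111  2.6510]
q=Σ⁻¹𝟙 = [7.3388  12.5347  16.9699  19.5456  6.1770  9.6021]
a=μᵀp=1.398864  b=𝟙ᵀp=8.821352  c=𝟙ᵀq=72.168058  D=ac−b²=23.137067
λ₁=(c·0.142−b)/D = (72.168058·0.142−8.821352)/23.137067 = 0.061655
λ₂=(a−b·0.142)/D = (1.398864−8.821352·0.142)/23.137067 = 0.006320
w* = 0.061655·p + 0.006320·q:
  w_0 = 0.061655·0.8096 + 0.006320·7.3388 = 0.0963  (Raytheon)
  w_1 = 0.061655·2.4673 + 0.006320·12.5347 = 0.2313  (Visa)
  w_2 = 0.061655·0.3814 + 0.006320·16.9699 = 0.1308  (Kellogg)
  w_3 = 0.061655·2.3009 + 0.006320·19.5456 = 0.2654  (Chevron)
  w_4 = 0.061655·0.2111 + 0.006320·6.1770 = 0.0521  (Ford)
  w_5 = 0.061655·2.6510 + 0.006320·9.6021 = 0.2241  (Pfizer)
Σw_i=1.0000  μᵀw=0.1420
σ²=wᵀΣw=λ₁·μ_p+λ₂ = 0.061655·0.142 + 0.006320 = 0.015075 ≈ 0.0151


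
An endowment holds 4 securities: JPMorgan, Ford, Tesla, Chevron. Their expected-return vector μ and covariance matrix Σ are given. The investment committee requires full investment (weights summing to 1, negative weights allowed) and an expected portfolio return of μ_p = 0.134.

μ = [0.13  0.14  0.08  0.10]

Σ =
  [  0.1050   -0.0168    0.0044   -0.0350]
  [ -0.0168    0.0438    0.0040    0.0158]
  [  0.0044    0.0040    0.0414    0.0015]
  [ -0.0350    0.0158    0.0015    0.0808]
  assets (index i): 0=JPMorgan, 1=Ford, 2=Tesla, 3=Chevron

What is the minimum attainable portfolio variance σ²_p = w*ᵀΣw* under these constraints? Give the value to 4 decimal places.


p=Σ⁻¹μ = [2.2304  3.3845  1.3133  1.5176]
q=Σ⁻¹𝟙 = [17.3108  22.2075  19.6196  15.1680]
a=μᵀp=1.020609  b=𝟙ᵀp=8.445828  c=𝟙ᵀq=74.305919  D=ac−b²=4.505254
λ₁=(c·0.134−b)/D = (74.305919·0.134−8.445828)/4.505254 = 0.335423
λ₂=(a−b·0.134)/D = (1.020609−8.445828·0.134)/4.505254 = -0.024667
w* = 0.335423·p + -0.024667·q:
  w_0 = 0.335423·2.2304 + -0.024667·17.3108 = 0.3211  (JPMorgan)
  w_1 = 0.335423·3.3845 + -0.024667·22.2075 = 0.5874  (Ford)
  w_2 = 0.335423·1.3133 + -0.024667·19.6196 = -0.0434  (Tesla)
  w_3 = 0.335423·1.5176 + -0.024667·15.1680 = 0.1349  (Chevron)
Σw_i=1.0000  μᵀw=0.1340
σ²=wᵀΣw=λ₁·μ_p+λ₂ = 0.335423·0.134 + -0.024667 = 0.020279 ≈ 0.0203

0.0203


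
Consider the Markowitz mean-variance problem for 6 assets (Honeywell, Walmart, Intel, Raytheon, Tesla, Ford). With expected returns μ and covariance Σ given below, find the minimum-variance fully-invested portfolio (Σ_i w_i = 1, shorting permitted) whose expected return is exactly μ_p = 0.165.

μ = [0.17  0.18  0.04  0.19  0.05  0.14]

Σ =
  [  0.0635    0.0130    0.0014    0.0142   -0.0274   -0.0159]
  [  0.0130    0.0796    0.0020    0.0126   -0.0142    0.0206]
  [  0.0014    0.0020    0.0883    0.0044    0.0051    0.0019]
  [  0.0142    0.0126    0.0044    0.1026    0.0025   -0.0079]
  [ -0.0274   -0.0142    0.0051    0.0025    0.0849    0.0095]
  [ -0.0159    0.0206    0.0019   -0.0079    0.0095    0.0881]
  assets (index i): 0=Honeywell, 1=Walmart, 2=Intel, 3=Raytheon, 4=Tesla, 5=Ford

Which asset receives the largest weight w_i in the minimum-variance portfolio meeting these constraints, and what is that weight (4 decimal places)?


u=Σ⁻¹μ = [3.2487  1.3357  0.1731  1.3305  1.6092  1.8052]
v=Σ⁻¹𝟙 = [23.8089  7.7575  9.1533  5.5841  18.6893  12.1218]
a=μᵀu=1.385622  b=𝟙ᵀu=9.502505  c=𝟙ᵀv=77.114974  D=ac−b²=16.554579
λ₁=(c·0.165−b)/D = (77.114974·0.165−9.502505)/16.554579 = 0.194597
λ₂=(a−b·0.165)/D = (1.385622−9.502505·0.165)/16.554579 = -0.011012
w* = 0.194597·u + -0.011012·v:
  w_0 = 0.194597·3.2487 + -0.011012·23.8089 = 0.3700  (Honeywell)
  w_1 = 0.194597·1.3357 + -0.011012·7.7575 = 0.1745  (Walmart)
  w_2 = 0.194597·0.1731 + -0.011012·9.1533 = -0.0671  (Intel)
  w_3 = 0.194597·1.3305 + -0.011012·5.5841 = 0.1974  (Raytheon)
  w_4 = 0.194597·1.6092 + -0.011012·18.6893 = 0.1074  (Tesla)
  w_5 = 0.194597·1.8052 + -0.011012·12.1218 = 0.2178  (Ford)
Σw_i=1.0000  μᵀw=0.1650
σ²=wᵀΣw=λ₁·μ_p+λ₂ = 0.194597·0.165 + -0.011012 = 0.021097 ≈ 0.0211

Honeywell (0.3700)


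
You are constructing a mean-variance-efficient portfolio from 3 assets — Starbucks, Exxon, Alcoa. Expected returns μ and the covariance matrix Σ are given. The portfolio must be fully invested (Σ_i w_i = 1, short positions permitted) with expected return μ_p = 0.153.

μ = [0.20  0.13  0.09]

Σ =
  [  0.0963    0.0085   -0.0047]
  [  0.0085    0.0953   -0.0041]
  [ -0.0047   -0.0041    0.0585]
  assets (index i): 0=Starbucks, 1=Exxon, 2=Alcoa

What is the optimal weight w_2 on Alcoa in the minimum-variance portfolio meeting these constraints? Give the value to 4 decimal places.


0.2768

p=Σ⁻¹μ = [2.0532  1.2581  1.7916]
q=Σ⁻¹𝟙 = [10.3794  10.3700  18.6547]
a=μᵀp=0.735439  b=𝟙ᵀp=5.102893  c=𝟙ᵀq=39.404045  D=ac−b²=2.939759
λ₁=(c·0.153−b)/D = (39.404045·0.153−5.102893)/2.939759 = 0.314967
λ₂=(a−b·0.153)/D = (0.735439−5.102893·0.153)/2.939759 = -0.015411
w* = 0.314967·p + -0.015411·q:
  w_0 = 0.314967·2.0532 + -0.015411·10.3794 = 0.4867  (Starbucks)
  w_1 = 0.314967·1.2581 + -0.015411·10.3700 = 0.2364  (Exxon)
  w_2 = 0.314967·1.7916 + -0.015411·18.6547 = 0.2768  (Alcoa)
Σw_i=1.0000  μᵀw=0.1530
σ²=wᵀΣw=λ₁·μ_p+λ₂ = 0.314967·0.153 + -0.015411 = 0.032779 ≈ 0.0328


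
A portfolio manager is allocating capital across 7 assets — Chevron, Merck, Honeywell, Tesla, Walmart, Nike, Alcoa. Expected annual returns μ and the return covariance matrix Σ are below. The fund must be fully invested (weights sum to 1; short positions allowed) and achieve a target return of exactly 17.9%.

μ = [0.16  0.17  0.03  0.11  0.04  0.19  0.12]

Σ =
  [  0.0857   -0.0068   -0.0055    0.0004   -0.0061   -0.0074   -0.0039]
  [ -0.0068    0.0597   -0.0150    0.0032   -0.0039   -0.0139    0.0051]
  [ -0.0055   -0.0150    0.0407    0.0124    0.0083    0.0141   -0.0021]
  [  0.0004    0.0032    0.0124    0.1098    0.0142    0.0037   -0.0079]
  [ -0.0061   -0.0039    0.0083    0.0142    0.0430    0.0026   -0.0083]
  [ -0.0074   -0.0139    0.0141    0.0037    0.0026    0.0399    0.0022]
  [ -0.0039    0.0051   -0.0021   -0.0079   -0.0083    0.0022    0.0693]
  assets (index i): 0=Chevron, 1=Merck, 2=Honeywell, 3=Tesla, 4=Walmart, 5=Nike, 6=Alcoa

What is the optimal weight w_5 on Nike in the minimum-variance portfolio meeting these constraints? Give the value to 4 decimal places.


0.4707

g=Σ⁻¹μ = [3.0042  4.7226  0.1948  0.5300  1.4751  6.6628  1.5846]
h=Σ⁻¹𝟙 = [20.7643  32.0177  24.2360  2.3252  25.0733  28.7531  16.3320]
a=μᵀg=2.862733  b=𝟙ᵀg=18.174029  c=𝟙ᵀh=149.501745  D=ac−b²=97.688287
λ₁=(c·0.179−b)/D = (149.501745·0.179−18.174029)/97.688287 = 0.087900
λ₂=(a−b·0.179)/D = (2.862733−18.174029·0.179)/97.688287 = -0.003997
w* = 0.087900·g + -0.003997·h:
  w_0 = 0.087900·3.0042 + -0.003997·20.7643 = 0.1811  (Chevron)
  w_1 = 0.087900·4.7226 + -0.003997·32.0177 = 0.2872  (Merck)
  w_2 = 0.087900·0.1948 + -0.003997·24.2360 = -0.0797  (Honeywell)
  w_3 = 0.087900·0.5300 + -0.003997·2.3252 = 0.0373  (Tesla)
  w_4 = 0.087900·1.4751 + -0.003997·25.0733 = 0.0295  (Walmart)
  w_5 = 0.087900·6.6628 + -0.003997·28.7531 = 0.4707  (Nike)
  w_6 = 0.087900·1.5846 + -0.003997·16.3320 = 0.0740  (Alcoa)
Σw_i=1.0000  μᵀw=0.1790
σ²=wᵀΣw=λ₁·μ_p+λ₂ = 0.087900·0.179 + -0.003997 = 0.011737 ≈ 0.0117


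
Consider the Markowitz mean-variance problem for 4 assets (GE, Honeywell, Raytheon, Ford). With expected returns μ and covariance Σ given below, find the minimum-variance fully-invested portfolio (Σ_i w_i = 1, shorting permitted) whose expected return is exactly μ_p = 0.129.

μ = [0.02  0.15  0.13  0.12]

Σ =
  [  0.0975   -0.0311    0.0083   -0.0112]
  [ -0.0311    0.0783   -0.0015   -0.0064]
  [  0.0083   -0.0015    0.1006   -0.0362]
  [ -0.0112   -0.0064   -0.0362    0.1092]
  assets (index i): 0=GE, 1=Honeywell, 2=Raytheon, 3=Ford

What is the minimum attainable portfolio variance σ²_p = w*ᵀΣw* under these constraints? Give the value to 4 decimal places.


0.0196

p=Σ⁻¹μ = [1.0813  2.5471  1.9644  2.0103]
q=Σ⁻¹𝟙 = [17.8318  21.5484  14.9859  17.2172]
a=μᵀp=0.900303  b=𝟙ᵀp=7.603121  c=𝟙ᵀq=71.583289  D=ac−b²=6.639175
λ₁=(c·0.129−b)/D = (71.583289·0.129−7.603121)/6.639175 = 0.245682
λ₂=(a−b·0.129)/D = (0.900303−7.603121·0.129)/6.639175 = -0.012125
w* = 0.245682·p + -0.012125·q:
  w_0 = 0.245682·1.0813 + -0.012125·17.8318 = 0.0494  (GE)
  w_1 = 0.245682·2.5471 + -0.012125·21.5484 = 0.3645  (Honeywell)
  w_2 = 0.245682·1.9644 + -0.012125·14.9859 = 0.3009  (Raytheon)
  w_3 = 0.245682·2.0103 + -0.012125·17.2172 = 0.2851  (Ford)
Σw_i=1.0000  μᵀw=0.1290
σ²=wᵀΣw=λ₁·μ_p+λ₂ = 0.245682·0.129 + -0.012125 = 0.019568 ≈ 0.0196


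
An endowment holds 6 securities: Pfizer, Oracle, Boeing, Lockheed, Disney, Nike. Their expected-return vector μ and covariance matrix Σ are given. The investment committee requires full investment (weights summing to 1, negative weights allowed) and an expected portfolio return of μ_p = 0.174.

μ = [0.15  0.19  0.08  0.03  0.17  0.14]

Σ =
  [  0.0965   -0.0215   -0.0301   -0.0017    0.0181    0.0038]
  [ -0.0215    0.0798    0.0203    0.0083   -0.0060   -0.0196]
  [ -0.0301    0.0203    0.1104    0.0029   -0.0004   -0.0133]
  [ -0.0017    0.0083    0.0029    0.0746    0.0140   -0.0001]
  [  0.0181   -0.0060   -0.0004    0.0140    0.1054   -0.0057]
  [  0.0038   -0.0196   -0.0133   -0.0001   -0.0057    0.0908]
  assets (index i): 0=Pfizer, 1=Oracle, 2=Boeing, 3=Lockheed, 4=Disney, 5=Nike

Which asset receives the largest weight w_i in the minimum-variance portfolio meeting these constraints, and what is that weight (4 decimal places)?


x=Σ⁻¹μ = [2.2417  3.4785  1.0037  -0.2694  1.5978  2.4459]
y=Σ⁻¹𝟙 = [16.1326  17.3371  11.9960  10.0292  7.2994  16.3068]
a=μᵀx=1.683454  b=𝟙ᵀx=10.498349  c=𝟙ᵀy=79.101142  D=ac−b²=22.947769
λ₁=(c·0.174−b)/D = (79.101142·0.174−10.498349)/22.947769 = 0.142291
λ₂=(a−b·0.174)/D = (1.683454−10.498349·0.174)/22.947769 = -0.006243
w* = 0.142291·x + -0.006243·y:
  w_0 = 0.142291·2.2417 + -0.006243·16.1326 = 0.2183  (Pfizer)
  w_1 = 0.142291·3.4785 + -0.006243·17.3371 = 0.3867  (Oracle)
  w_2 = 0.142291·1.0037 + -0.006243·11.9960 = 0.0679  (Boeing)
  w_3 = 0.142291·-0.2694 + -0.006243·10.0292 = -0.1009  (Lockheed)
  w_4 = 0.142291·1.5978 + -0.006243·7.2994 = 0.1818  (Disney)
  w_5 = 0.142291·2.4459 + -0.006243·16.3068 = 0.2462  (Nike)
Σw_i=1.0000  μᵀw=0.1740
σ²=wᵀΣw=λ₁·μ_p+λ₂ = 0.142291·0.174 + -0.006243 = 0.018516 ≈ 0.0185

Oracle (0.3867)


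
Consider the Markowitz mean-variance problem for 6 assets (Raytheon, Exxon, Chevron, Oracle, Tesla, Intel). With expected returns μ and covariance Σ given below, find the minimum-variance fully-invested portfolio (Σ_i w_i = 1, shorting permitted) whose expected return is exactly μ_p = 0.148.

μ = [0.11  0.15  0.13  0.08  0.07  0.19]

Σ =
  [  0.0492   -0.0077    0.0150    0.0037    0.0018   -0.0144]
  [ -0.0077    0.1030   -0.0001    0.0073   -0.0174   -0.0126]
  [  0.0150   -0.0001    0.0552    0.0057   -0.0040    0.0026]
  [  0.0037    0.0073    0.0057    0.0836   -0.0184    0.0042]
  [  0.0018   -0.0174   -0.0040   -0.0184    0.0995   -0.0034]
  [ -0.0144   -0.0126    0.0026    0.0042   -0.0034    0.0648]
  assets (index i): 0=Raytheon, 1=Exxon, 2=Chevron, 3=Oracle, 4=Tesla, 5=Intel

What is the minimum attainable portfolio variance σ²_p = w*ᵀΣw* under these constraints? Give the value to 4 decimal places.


x=Σ⁻¹μ = [3.3247  2.3979  1.2986  0.6060  1.3677  4.1176]
y=Σ⁻¹𝟙 = [25.4356  16.4325  10.1106  10.9660  15.7178  23.9879]
a=μᵀx=1.820769  b=𝟙ᵀx=13.112405  c=𝟙ᵀy=102.650438  D=ac−b²=14.967528
λ₁=(c·0.148−b)/D = (102.650438·0.148−13.112405)/14.967528 = 0.138958
λ₂=(a−b·0.148)/D = (1.820769−13.112405·0.148)/14.967528 = -0.008008
w* = 0.138958·x + -0.008008·y:
  w_0 = 0.138958·3.3247 + -0.008008·25.4356 = 0.2583  (Raytheon)
  w_1 = 0.138958·2.3979 + -0.008008·16.4325 = 0.2016  (Exxon)
  w_2 = 0.138958·1.2986 + -0.008008·10.1106 = 0.0995  (Chevron)
  w_3 = 0.138958·0.6060 + -0.008008·10.9660 = -0.0036  (Oracle)
  w_4 = 0.138958·1.3677 + -0.008008·15.7178 = 0.0642  (Tesla)
  w_5 = 0.138958·4.1176 + -0.008008·23.9879 = 0.3801  (Intel)
Σw_i=1.0000  μᵀw=0.1480
σ²=wᵀΣw=λ₁·μ_p+λ₂ = 0.138958·0.148 + -0.008008 = 0.012557 ≈ 0.0126

0.0126


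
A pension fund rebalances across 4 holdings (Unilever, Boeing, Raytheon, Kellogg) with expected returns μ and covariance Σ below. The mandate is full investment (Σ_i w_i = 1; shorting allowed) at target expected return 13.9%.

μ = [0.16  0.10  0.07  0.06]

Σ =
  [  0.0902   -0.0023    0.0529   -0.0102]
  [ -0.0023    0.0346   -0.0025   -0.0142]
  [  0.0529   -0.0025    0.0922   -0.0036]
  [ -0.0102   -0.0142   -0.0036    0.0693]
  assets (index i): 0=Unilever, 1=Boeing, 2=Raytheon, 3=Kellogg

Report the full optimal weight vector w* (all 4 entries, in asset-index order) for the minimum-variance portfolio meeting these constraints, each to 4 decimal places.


0.6163  0.5088  -0.2977  0.1726

p=Σ⁻¹μ = [2.3256  3.8254  -0.3944  1.9715]
q=Σ⁻¹𝟙 = [11.0528  40.2223  6.5571  24.6393]
a=μᵀp=0.845315  b=𝟙ᵀp=7.728028  c=𝟙ᵀq=82.471446  D=ac−b²=9.991927
λ₁=(c·0.139−b)/D = (82.471446·0.139−7.728028)/9.991927 = 0.373852
λ₂=(a−b·0.139)/D = (0.845315−7.728028·0.139)/9.991927 = -0.022907
w* = 0.373852·p + -0.022907·q:
  w_0 = 0.373852·2.3256 + -0.022907·11.0528 = 0.6163  (Unilever)
  w_1 = 0.373852·3.8254 + -0.022907·40.2223 = 0.5088  (Boeing)
  w_2 = 0.373852·-0.3944 + -0.022907·6.5571 = -0.2977  (Raytheon)
  w_3 = 0.373852·1.9715 + -0.022907·24.6393 = 0.1726  (Kellogg)
Σw_i=1.0000  μᵀw=0.1390
σ²=wᵀΣw=λ₁·μ_p+λ₂ = 0.373852·0.139 + -0.022907 = 0.029059 ≈ 0.0291


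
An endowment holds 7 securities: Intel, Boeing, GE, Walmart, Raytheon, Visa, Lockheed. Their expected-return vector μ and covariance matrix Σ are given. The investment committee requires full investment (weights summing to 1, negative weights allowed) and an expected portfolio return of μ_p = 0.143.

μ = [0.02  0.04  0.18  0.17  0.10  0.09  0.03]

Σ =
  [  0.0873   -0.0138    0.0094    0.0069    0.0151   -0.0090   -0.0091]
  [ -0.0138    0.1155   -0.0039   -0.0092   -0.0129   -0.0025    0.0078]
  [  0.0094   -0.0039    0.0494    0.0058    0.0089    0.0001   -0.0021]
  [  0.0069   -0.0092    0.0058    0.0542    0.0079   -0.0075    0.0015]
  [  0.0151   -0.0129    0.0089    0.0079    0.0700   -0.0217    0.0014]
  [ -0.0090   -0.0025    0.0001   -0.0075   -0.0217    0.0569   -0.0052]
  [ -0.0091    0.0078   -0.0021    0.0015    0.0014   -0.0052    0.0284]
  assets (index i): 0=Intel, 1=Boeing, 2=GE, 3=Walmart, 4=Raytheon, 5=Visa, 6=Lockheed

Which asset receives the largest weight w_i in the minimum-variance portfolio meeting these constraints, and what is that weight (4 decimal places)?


g=Σ⁻¹μ = [-0.0876  0.8468  3.1120  3.0586  1.6946  2.7667  1.2873]
h=Σ⁻¹𝟙 = [15.0077  12.4000  14.5378  17.8329  19.1616  33.9664  42.0222]
a=μᵀg=1.569315  b=𝟙ᵀg=12.678356  c=𝟙ᵀh=154.928577  D=ac−b²=82.391081
λ₁=(c·0.143−b)/D = (154.928577·0.143−12.678356)/82.391081 = 0.115018
λ₂=(a−b·0.143)/D = (1.569315−12.678356·0.143)/82.391081 = -0.002958
w* = 0.115018·g + -0.002958·h:
  w_0 = 0.115018·-0.0876 + -0.002958·15.0077 = -0.0545  (Intel)
  w_1 = 0.115018·0.8468 + -0.002958·12.4000 = 0.0607  (Boeing)
  w_2 = 0.115018·3.1120 + -0.002958·14.5378 = 0.3149  (GE)
  w_3 = 0.115018·3.0586 + -0.002958·17.8329 = 0.2991  (Walmart)
  w_4 = 0.115018·1.6946 + -0.002958·19.1616 = 0.1382  (Raytheon)
  w_5 = 0.115018·2.7667 + -0.002958·33.9664 = 0.2178  (Visa)
  w_6 = 0.115018·1.2873 + -0.002958·42.0222 = 0.0238  (Lockheed)
Σw_i=1.0000  μᵀw=0.1430
σ²=wᵀΣw=λ₁·μ_p+λ₂ = 0.115018·0.143 + -0.002958 = 0.013490 ≈ 0.0135

GE (0.3149)


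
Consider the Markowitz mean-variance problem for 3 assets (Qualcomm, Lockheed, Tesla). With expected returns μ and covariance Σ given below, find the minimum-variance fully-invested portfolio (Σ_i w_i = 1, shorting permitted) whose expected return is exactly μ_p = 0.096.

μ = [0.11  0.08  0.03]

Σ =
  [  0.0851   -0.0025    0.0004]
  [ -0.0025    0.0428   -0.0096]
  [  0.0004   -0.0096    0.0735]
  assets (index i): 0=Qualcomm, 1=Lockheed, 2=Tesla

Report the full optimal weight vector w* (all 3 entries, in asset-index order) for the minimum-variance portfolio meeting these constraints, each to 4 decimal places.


x=Σ⁻¹μ = [1.3511  2.0995  0.6750]
y=Σ⁻¹𝟙 = [12.4912  27.9494  17.1880]
a=μᵀx=0.336831  b=𝟙ᵀx=4.125617  c=𝟙ᵀy=57.628518  D=ac−b²=2.390353
λ₁=(c·0.096−b)/D = (57.628518·0.096−4.125617)/2.390353 = 0.588499
λ₂=(a−b·0.096)/D = (0.336831−4.125617·0.096)/2.390353 = -0.024778
w* = 0.588499·x + -0.024778·y:
  w_0 = 0.588499·1.3511 + -0.024778·12.4912 = 0.4856  (Qualcomm)
  w_1 = 0.588499·2.0995 + -0.024778·27.9494 = 0.5430  (Lockheed)
  w_2 = 0.588499·0.6750 + -0.024778·17.1880 = -0.0286  (Tesla)
Σw_i=1.0000  μᵀw=0.0960
σ²=wᵀΣw=λ₁·μ_p+λ₂ = 0.588499·0.096 + -0.024778 = 0.031718 ≈ 0.0317

0.4856  0.5430  -0.0286


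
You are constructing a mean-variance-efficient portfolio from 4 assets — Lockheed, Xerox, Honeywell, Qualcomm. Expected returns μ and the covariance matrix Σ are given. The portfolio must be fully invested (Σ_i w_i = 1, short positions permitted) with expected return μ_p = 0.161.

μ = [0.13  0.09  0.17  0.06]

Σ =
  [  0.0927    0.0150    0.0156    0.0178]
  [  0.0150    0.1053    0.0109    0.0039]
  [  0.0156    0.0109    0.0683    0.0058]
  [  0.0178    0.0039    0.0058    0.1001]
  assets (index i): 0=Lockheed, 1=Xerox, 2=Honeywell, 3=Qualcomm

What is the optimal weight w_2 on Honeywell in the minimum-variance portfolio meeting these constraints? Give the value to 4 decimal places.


u=Σ⁻¹μ = [0.8997  0.4899  2.1804  0.2940]
v=Σ⁻¹𝟙 = [6.1847  7.1397  11.4141  7.9507]
a=μᵀu=0.549360  b=𝟙ᵀu=3.864020  c=𝟙ᵀv=32.689178  D=ac−b²=3.027479
λ₁=(c·0.161−b)/D = (32.689178·0.161−3.864020)/3.027479 = 0.462080
λ₂=(a−b·0.161)/D = (0.549360−3.864020·0.161)/3.027479 = -0.024029
w* = 0.462080·u + -0.024029·v:
  w_0 = 0.462080·0.8997 + -0.024029·6.1847 = 0.2671  (Lockheed)
  w_1 = 0.462080·0.4899 + -0.024029·7.1397 = 0.0548  (Xerox)
  w_2 = 0.462080·2.1804 + -0.024029·11.4141 = 0.7332  (Honeywell)
  w_3 = 0.462080·0.2940 + -0.024029·7.9507 = -0.0552  (Qualcomm)
Σw_i=1.0000  μᵀw=0.1610
σ²=wᵀΣw=λ₁·μ_p+λ₂ = 0.462080·0.161 + -0.024029 = 0.050366 ≈ 0.0504

0.7332
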